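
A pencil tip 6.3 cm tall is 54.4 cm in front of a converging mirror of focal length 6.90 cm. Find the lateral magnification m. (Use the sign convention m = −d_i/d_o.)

1/d_i = 1/f − 1/d_o = 1/(6.900) − 1/(54.4) = 0.1265, so d_i = 7.902 cm.
m = −d_i/d_o = −(7.902)/(54.4) = -0.145.
The image is real, inverted and reduced, in front of the mirror.

m = -0.145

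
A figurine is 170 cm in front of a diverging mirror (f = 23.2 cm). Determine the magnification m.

m = +0.120

For a diverging mirror, f = -23.2 cm.
1/d_i = 1/f − 1/d_o = 1/(-23.20) − 1/(170) = -0.04899, so d_i = -20.41 cm.
m = −d_i/d_o = −(-20.41)/(170) = +0.120.
The image is virtual, upright and reduced, behind the mirror.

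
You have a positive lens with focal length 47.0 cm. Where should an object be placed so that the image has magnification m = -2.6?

m = −d_i/d_o ⇒ d_i = −m·d_o.
1/f = 1/d_o + 1/d_i = 1/d_o − 1/(m·d_o) = (1 − 1/m)/d_o, so d_o = f(1 − 1/m) = (47.00)(1 − 1/(-2.6)) = 65.1 cm.

65.1 cm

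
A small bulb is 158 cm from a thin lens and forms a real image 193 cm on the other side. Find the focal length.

f = 86.9 cm (converging)

Real image ⇒ d_i = +193 cm.
1/f = 1/d_o + 1/d_i = 1/(158) + 1/(193) = 0.01151, so f = 86.9 cm.
Since f is positive, the thin lens is converging.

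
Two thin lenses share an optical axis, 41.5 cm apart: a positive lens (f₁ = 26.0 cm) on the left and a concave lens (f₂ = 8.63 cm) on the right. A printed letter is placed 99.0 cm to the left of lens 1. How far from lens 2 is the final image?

Lens 1: 1/d_i1 = 1/f₁ − 1/d_o1 = 1/(26.0) − 1/(99.0) = 0.02836, so d_i1 = 35.26 cm.
The intermediate image is 35.26 cm to the right of lens 1, which is 41.5 − (35.26) = 6.240 cm to the left of lens 2, so d_o2 = +6.240 cm.
Lens 2 is diverging, so f₂ = −8.63 cm.
Lens 2: 1/d_i2 = 1/f₂ − 1/d_o2 = 1/(-8.63) − 1/(6.240) = -0.2761, so d_i2 = -3.62 cm.
The final image is virtual, 3.62 cm to the left of lens 2 (overall magnification ≈ -0.21).

3.62 cm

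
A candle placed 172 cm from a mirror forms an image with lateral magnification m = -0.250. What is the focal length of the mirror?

m = −d_i/d_o ⇒ d_i = −m·d_o = −(-0.250)·(172) = 43.00 cm.
1/f = 1/d_o + 1/d_i = 1/(172) + 1/(43.00) = 0.02907, so f = 34.4 cm.
Since f is positive, the mirror is concave.

f = 34.4 cm (concave)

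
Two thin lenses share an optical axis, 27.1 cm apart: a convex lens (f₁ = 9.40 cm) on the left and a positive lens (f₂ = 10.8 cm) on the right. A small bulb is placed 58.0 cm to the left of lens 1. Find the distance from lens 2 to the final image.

Lens 1: 1/d_i1 = 1/f₁ − 1/d_o1 = 1/(9.40) − 1/(58.0) = 0.08914, so d_i1 = 11.22 cm.
The intermediate image is 11.22 cm to the right of lens 1, which is 27.1 − (11.22) = 15.88 cm to the left of lens 2, so d_o2 = +15.88 cm.
Lens 2: 1/d_i2 = 1/f₂ − 1/d_o2 = 1/(10.8) − 1/(15.88) = 0.02962, so d_i2 = 33.8 cm.
The final image is real, 33.8 cm to the right of lens 2 (overall magnification ≈ 0.41).

33.8 cm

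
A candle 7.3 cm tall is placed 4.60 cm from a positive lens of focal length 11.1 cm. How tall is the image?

12.5 cm

1/d_i = 1/f − 1/d_o = 1/(11.10) − 1/(4.60) = -0.1273, so d_i = -7.855 cm.
m = −d_i/d_o = +1.708.
|h_i| = |m|·h_o = 1.708 × 7.3 = 12.5 cm. The image is virtual, upright and enlarged, on the same side as the object.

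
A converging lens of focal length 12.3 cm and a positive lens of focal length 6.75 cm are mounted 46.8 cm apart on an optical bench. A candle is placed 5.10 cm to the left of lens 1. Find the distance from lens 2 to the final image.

Lens 1: 1/d_i1 = 1/f₁ − 1/d_o1 = 1/(12.3) − 1/(5.10) = -0.1148, so d_i1 = -8.712 cm.
The intermediate image is 8.712 cm to the left of lens 1 (virtual), which is 46.8 − (-8.712) = 55.51 cm to the left of lens 2, so d_o2 = +55.51 cm.
Lens 2: 1/d_i2 = 1/f₂ − 1/d_o2 = 1/(6.75) − 1/(55.51) = 0.1301, so d_i2 = 7.68 cm.
The final image is real, 7.68 cm to the right of lens 2 (overall magnification ≈ -0.24).

7.68 cm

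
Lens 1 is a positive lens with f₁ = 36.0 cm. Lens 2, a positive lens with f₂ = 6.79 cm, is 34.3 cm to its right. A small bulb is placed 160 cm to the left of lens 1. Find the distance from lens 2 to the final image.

Lens 1: 1/d_i1 = 1/f₁ − 1/d_o1 = 1/(36.0) − 1/(160) = 0.02153, so d_i1 = 46.45 cm.
The intermediate image is 46.45 cm to the right of lens 1, which lies 12.15 cm to the right of lens 2 — a virtual object — so d_o2 = −12.15 cm.
Lens 2: 1/d_i2 = 1/f₂ − 1/d_o2 = 1/(6.79) − 1/(-12.15) = 0.2296, so d_i2 = 4.36 cm.
The final image is real, 4.36 cm to the right of lens 2 (overall magnification ≈ -0.10).

4.36 cm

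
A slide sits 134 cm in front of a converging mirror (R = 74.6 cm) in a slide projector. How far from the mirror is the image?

51.7 cm

f = R/2 = 74.6/2 = 37.30 cm.
Mirror equation: 1/v = 1/f − 1/u = 1/(37.30) − 1/(134) = 0.02681 − 0.007463 = 0.01935, so v = 51.7 cm.
The image is real, inverted and reduced, in front of the mirror.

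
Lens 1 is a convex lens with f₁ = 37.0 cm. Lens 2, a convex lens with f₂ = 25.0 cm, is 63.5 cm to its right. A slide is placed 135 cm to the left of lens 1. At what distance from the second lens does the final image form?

Lens 1: 1/d_i1 = 1/f₁ − 1/d_o1 = 1/(37.0) − 1/(135) = 0.01962, so d_i1 = 50.97 cm.
The intermediate image is 50.97 cm to the right of lens 1, which is 63.5 − (50.97) = 12.53 cm to the left of lens 2, so d_o2 = +12.53 cm.
Lens 2: 1/d_i2 = 1/f₂ − 1/d_o2 = 1/(25.0) − 1/(12.53) = -0.03981, so d_i2 = -25.1 cm.
The final image is virtual, 25.1 cm to the left of lens 2 (overall magnification ≈ -0.76).

25.1 cm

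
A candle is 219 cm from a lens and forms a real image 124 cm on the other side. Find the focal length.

Real image ⇒ d_i = +124 cm.
1/f = 1/d_o + 1/d_i = 1/(219) + 1/(124) = 0.01263, so f = 79.2 cm.
Since f is positive, the lens is converging.

f = 79.2 cm (converging)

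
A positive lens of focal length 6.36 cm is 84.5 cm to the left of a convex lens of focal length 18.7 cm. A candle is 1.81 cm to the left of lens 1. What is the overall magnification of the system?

m = -0.383

Lens 1: 1/d_i1 = 1/(6.36) − 1/(1.81) = -0.3953, so d_i1 = -2.530 cm; m₁ = −d_i1/d_o1 = +1.398.
d_o2 = 84.5 − (-2.530) = 87.03 cm.
Lens 2: 1/d_i2 = 1/(18.7) − 1/(87.03) = 0.04199, so d_i2 = 23.82 cm; m₂ = −d_i2/d_o2 = -0.2737.
m = m₁·m₂ = (+1.398)(-0.2737) = -0.383.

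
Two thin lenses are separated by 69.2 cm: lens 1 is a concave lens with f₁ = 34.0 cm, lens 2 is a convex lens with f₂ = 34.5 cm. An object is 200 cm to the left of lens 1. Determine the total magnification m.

f₁ = −34.0 cm (diverging).
Lens 1: 1/d_i1 = 1/(-34.0) − 1/(200) = -0.03441, so d_i1 = -29.06 cm; m₁ = −d_i1/d_o1 = +0.1453.
d_o2 = 69.2 − (-29.06) = 98.26 cm.
Lens 2: 1/d_i2 = 1/(34.5) − 1/(98.26) = 0.01881, so d_i2 = 53.17 cm; m₂ = −d_i2/d_o2 = -0.5411.
m = m₁·m₂ = (+0.1453)(-0.5411) = -0.0786.

m = -0.0786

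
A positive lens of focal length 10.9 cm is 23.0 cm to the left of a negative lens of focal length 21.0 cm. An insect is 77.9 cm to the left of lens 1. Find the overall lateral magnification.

m = -0.109

Lens 1: 1/d_i1 = 1/(10.9) − 1/(77.9) = 0.07891, so d_i1 = 12.67 cm; m₁ = −d_i1/d_o1 = -0.1626.
d_o2 = 23.0 − (12.67) = 10.33 cm.
f₂ = −21.0 cm (diverging).
Lens 2: 1/d_i2 = 1/(-21.0) − 1/(10.33) = -0.1444, so d_i2 = -6.924 cm; m₂ = −d_i2/d_o2 = +0.6703.
m = m₁·m₂ = (-0.1626)(+0.6703) = -0.109.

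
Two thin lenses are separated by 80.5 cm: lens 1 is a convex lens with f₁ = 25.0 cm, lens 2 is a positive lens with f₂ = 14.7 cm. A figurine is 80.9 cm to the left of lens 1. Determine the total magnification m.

Lens 1: 1/d_i1 = 1/(25.0) − 1/(80.9) = 0.02764, so d_i1 = 36.18 cm; m₁ = −d_i1/d_o1 = -0.4472.
d_o2 = 80.5 − (36.18) = 44.32 cm.
Lens 2: 1/d_i2 = 1/(14.7) − 1/(44.32) = 0.04546, so d_i2 = 22.00 cm; m₂ = −d_i2/d_o2 = -0.4963.
m = m₁·m₂ = (-0.4472)(-0.4963) = +0.222.

m = +0.222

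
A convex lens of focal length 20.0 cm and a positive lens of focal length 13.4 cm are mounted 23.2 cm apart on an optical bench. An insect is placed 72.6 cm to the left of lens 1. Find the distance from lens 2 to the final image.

3.31 cm

Lens 1: 1/d_i1 = 1/f₁ − 1/d_o1 = 1/(20.0) − 1/(72.6) = 0.03623, so d_i1 = 27.60 cm.
The intermediate image is 27.60 cm to the right of lens 1, which lies 4.400 cm to the right of lens 2 — a virtual object — so d_o2 = −4.400 cm.
Lens 2: 1/d_i2 = 1/f₂ − 1/d_o2 = 1/(13.4) − 1/(-4.400) = 0.3019, so d_i2 = 3.31 cm.
The final image is real, 3.31 cm to the right of lens 2 (overall magnification ≈ -0.29).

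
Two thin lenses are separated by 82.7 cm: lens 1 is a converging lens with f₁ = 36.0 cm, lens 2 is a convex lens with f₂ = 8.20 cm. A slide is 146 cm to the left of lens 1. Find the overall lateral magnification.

m = +0.100

Lens 1: 1/d_i1 = 1/(36.0) − 1/(146) = 0.02093, so d_i1 = 47.78 cm; m₁ = −d_i1/d_o1 = -0.3273.
d_o2 = 82.7 − (47.78) = 34.92 cm.
Lens 2: 1/d_i2 = 1/(8.20) − 1/(34.92) = 0.09331, so d_i2 = 10.72 cm; m₂ = −d_i2/d_o2 = -0.3069.
m = m₁·m₂ = (-0.3273)(-0.3069) = +0.100.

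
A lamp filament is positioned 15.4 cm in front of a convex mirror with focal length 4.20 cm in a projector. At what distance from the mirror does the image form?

For a convex mirror, f = -4.20 cm.
Mirror equation: 1/s_i = 1/f − 1/s_o = 1/(-4.200) − 1/(15.4) = -0.2381 − 0.06494 = -0.3030, so s_i = -3.30 cm.
The image is virtual, upright and reduced, behind the mirror.

3.30 cm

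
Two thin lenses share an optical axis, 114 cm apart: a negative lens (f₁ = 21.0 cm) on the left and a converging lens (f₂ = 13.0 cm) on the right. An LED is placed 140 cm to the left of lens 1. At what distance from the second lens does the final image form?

14.4 cm

Lens 1 is diverging, so f₁ = −21.0 cm.
Lens 1: 1/d_i1 = 1/f₁ − 1/d_o1 = 1/(-21.0) − 1/(140) = -0.05476, so d_i1 = -18.26 cm.
The intermediate image is 18.26 cm to the left of lens 1 (virtual), which is 114 − (-18.26) = 132.3 cm to the left of lens 2, so d_o2 = +132.3 cm.
Lens 2: 1/d_i2 = 1/f₂ − 1/d_o2 = 1/(13.0) − 1/(132.3) = 0.06936, so d_i2 = 14.4 cm.
The final image is real, 14.4 cm to the right of lens 2 (overall magnification ≈ -0.014).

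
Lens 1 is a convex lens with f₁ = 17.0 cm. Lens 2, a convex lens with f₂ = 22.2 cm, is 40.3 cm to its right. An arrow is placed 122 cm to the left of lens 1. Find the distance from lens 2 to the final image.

276 cm

Lens 1: 1/d_i1 = 1/f₁ − 1/d_o1 = 1/(17.0) − 1/(122) = 0.05063, so d_i1 = 19.75 cm.
The intermediate image is 19.75 cm to the right of lens 1, which is 40.3 − (19.75) = 20.55 cm to the left of lens 2, so d_o2 = +20.55 cm.
Lens 2: 1/d_i2 = 1/f₂ − 1/d_o2 = 1/(22.2) − 1/(20.55) = -0.003617, so d_i2 = -276 cm.
The final image is virtual, 276 cm to the left of lens 2 (overall magnification ≈ -2.2).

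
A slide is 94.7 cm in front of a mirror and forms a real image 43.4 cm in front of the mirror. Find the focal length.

f = 29.8 cm (concave)

Real image ⇒ d_i = +43.4 cm.
1/f = 1/d_o + 1/d_i = 1/(94.7) + 1/(43.4) = 0.03360, so f = 29.8 cm.
Since f is positive, the mirror is concave.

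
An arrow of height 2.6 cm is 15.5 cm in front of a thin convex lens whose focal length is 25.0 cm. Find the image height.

6.84 cm

1/d_i = 1/f − 1/d_o = 1/(25.00) − 1/(15.5) = -0.02452, so d_i = -40.79 cm.
m = −d_i/d_o = +2.632.
|h_i| = |m|·h_o = 2.632 × 2.6 = 6.84 cm. The image is virtual, upright and enlarged, on the same side as the object.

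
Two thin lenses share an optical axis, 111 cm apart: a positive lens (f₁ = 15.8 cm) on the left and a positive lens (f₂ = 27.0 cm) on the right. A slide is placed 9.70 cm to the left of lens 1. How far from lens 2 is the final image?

33.7 cm

Lens 1: 1/d_i1 = 1/f₁ − 1/d_o1 = 1/(15.8) − 1/(9.70) = -0.03980, so d_i1 = -25.12 cm.
The intermediate image is 25.12 cm to the left of lens 1 (virtual), which is 111 − (-25.12) = 136.1 cm to the left of lens 2, so d_o2 = +136.1 cm.
Lens 2: 1/d_i2 = 1/f₂ − 1/d_o2 = 1/(27.0) − 1/(136.1) = 0.02969, so d_i2 = 33.7 cm.
The final image is real, 33.7 cm to the right of lens 2 (overall magnification ≈ -0.64).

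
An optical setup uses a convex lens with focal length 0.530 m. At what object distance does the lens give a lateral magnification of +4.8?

0.420 m

m = −d_i/d_o ⇒ d_i = −m·d_o.
1/f = 1/d_o + 1/d_i = 1/d_o − 1/(m·d_o) = (1 − 1/m)/d_o, so d_o = f(1 − 1/m) = (0.5300)(1 − 1/(+4.8)) = 0.420 m.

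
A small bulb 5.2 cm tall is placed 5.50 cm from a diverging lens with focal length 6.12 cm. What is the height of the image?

2.74 cm

For a diverging lens, f = -6.12 cm.
1/d_i = 1/f − 1/d_o = 1/(-6.120) − 1/(5.50) = -0.3452, so d_i = -2.897 cm.
m = −d_i/d_o = +0.5267.
|h_i| = |m|·h_o = 0.5267 × 5.2 = 2.74 cm. The image is virtual, upright and reduced, on the same side as the object.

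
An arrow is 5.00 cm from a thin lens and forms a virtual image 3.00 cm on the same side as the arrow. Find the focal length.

Virtual image ⇒ d_i = −3.00 cm.
1/f = 1/d_o + 1/d_i = 1/(5.00) + 1/(-3.00) = -0.1333, so f = -7.50 cm.
Since f is negative, the thin lens is diverging.

f = -7.50 cm (diverging)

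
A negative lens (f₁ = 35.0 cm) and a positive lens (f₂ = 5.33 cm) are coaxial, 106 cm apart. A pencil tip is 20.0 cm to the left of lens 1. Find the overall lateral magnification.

f₁ = −35.0 cm (diverging).
Lens 1: 1/d_i1 = 1/(-35.0) − 1/(20.0) = -0.07857, so d_i1 = -12.73 cm; m₁ = −d_i1/d_o1 = +0.6365.
d_o2 = 106 − (-12.73) = 118.7 cm.
Lens 2: 1/d_i2 = 1/(5.33) − 1/(118.7) = 0.1792, so d_i2 = 5.581 cm; m₂ = −d_i2/d_o2 = -0.04701.
m = m₁·m₂ = (+0.6365)(-0.04701) = -0.0299.

m = -0.0299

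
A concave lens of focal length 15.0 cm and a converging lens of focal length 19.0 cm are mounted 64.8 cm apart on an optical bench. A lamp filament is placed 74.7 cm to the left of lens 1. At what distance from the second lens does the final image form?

25.2 cm

Lens 1 is diverging, so f₁ = −15.0 cm.
Lens 1: 1/d_i1 = 1/f₁ − 1/d_o1 = 1/(-15.0) − 1/(74.7) = -0.08005, so d_i1 = -12.49 cm.
The intermediate image is 12.49 cm to the left of lens 1 (virtual), which is 64.8 − (-12.49) = 77.29 cm to the left of lens 2, so d_o2 = +77.29 cm.
Lens 2: 1/d_i2 = 1/f₂ − 1/d_o2 = 1/(19.0) − 1/(77.29) = 0.03969, so d_i2 = 25.2 cm.
The final image is real, 25.2 cm to the right of lens 2 (overall magnification ≈ -0.055).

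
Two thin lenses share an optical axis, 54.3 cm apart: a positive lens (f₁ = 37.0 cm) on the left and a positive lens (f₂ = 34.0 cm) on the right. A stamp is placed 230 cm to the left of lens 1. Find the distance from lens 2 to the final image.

Lens 1: 1/d_i1 = 1/f₁ − 1/d_o1 = 1/(37.0) − 1/(230) = 0.02268, so d_i1 = 44.09 cm.
The intermediate image is 44.09 cm to the right of lens 1, which is 54.3 − (44.09) = 10.21 cm to the left of lens 2, so d_o2 = +10.21 cm.
Lens 2: 1/d_i2 = 1/f₂ − 1/d_o2 = 1/(34.0) − 1/(10.21) = -0.06853, so d_i2 = -14.6 cm.
The final image is virtual, 14.6 cm to the left of lens 2 (overall magnification ≈ -0.27).

14.6 cm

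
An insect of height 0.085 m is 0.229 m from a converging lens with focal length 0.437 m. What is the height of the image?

1/d_i = 1/f − 1/d_o = 1/(0.4370) − 1/(0.229) = -2.078, so d_i = -0.4811 m.
m = −d_i/d_o = +2.101.
|h_i| = |m|·h_o = 2.101 × 0.085 = 0.179 m. The image is virtual, upright and enlarged, on the same side as the object.

0.179 m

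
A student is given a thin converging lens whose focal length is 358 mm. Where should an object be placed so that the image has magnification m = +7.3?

m = −d_i/d_o ⇒ d_i = −m·d_o.
1/f = 1/d_o + 1/d_i = 1/d_o − 1/(m·d_o) = (1 − 1/m)/d_o, so d_o = f(1 − 1/m) = (358.0)(1 − 1/(+7.3)) = 309 mm.

309 mm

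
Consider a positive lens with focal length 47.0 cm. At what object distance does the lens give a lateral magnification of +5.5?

m = −d_i/d_o ⇒ d_i = −m·d_o.
1/f = 1/d_o + 1/d_i = 1/d_o − 1/(m·d_o) = (1 − 1/m)/d_o, so d_o = f(1 − 1/m) = (47.00)(1 − 1/(+5.5)) = 38.5 cm.

38.5 cm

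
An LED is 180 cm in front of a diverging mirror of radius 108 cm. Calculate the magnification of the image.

m = +0.231

f = R/2 = 108/2 = 54.00 cm; for a diverging mirror, f = -54.00 cm.
1/d_i = 1/f − 1/d_o = 1/(-54.00) − 1/(180) = -0.02407, so d_i = -41.54 cm.
m = −d_i/d_o = −(-41.54)/(180) = +0.231.
The image is virtual, upright and reduced, behind the mirror.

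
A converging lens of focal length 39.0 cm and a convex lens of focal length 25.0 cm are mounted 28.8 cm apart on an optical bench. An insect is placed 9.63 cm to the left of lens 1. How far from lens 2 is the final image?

Lens 1: 1/d_i1 = 1/f₁ − 1/d_o1 = 1/(39.0) − 1/(9.63) = -0.07820, so d_i1 = -12.79 cm.
The intermediate image is 12.79 cm to the left of lens 1 (virtual), which is 28.8 − (-12.79) = 41.59 cm to the left of lens 2, so d_o2 = +41.59 cm.
Lens 2: 1/d_i2 = 1/f₂ − 1/d_o2 = 1/(25.0) − 1/(41.59) = 0.01596, so d_i2 = 62.7 cm.
The final image is real, 62.7 cm to the right of lens 2 (overall magnification ≈ -2.0).

62.7 cm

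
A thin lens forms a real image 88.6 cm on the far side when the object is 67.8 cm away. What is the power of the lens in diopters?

P = +2.60 D

d_i = +88.6 cm.
1/f = 1/d_o + 1/d_i = 1/(67.8) + 1/(88.6) = 0.02604 cm⁻¹.
f = 38.41 cm = 0.3841 m, so P = 1/f = +2.60 D.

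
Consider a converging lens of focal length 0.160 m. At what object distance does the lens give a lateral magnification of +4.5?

m = −d_i/d_o ⇒ d_i = −m·d_o.
1/f = 1/d_o + 1/d_i = 1/d_o − 1/(m·d_o) = (1 − 1/m)/d_o, so d_o = f(1 − 1/m) = (0.1600)(1 − 1/(+4.5)) = 0.124 m.

0.124 m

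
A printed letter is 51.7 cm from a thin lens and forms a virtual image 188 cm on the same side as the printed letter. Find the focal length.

Virtual image ⇒ d_i = −188 cm.
1/f = 1/d_o + 1/d_i = 1/(51.7) + 1/(-188) = 0.01402, so f = 71.3 cm.
Since f is positive, the thin lens is converging.

f = 71.3 cm (converging)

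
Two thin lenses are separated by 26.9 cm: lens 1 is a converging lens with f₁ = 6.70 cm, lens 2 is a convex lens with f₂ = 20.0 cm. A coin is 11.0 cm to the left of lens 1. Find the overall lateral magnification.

Lens 1: 1/d_i1 = 1/(6.70) − 1/(11.0) = 0.05834, so d_i1 = 17.14 cm; m₁ = −d_i1/d_o1 = -1.558.
d_o2 = 26.9 − (17.14) = 9.760 cm.
Lens 2: 1/d_i2 = 1/(20.0) − 1/(9.760) = -0.05246, so d_i2 = -19.06 cm; m₂ = −d_i2/d_o2 = +1.953.
m = m₁·m₂ = (-1.558)(+1.953) = -3.04.

m = -3.04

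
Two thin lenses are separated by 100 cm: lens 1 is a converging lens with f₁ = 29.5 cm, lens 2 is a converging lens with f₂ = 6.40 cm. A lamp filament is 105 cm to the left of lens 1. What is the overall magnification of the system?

m = +0.0476

Lens 1: 1/d_i1 = 1/(29.5) − 1/(105) = 0.02437, so d_i1 = 41.03 cm; m₁ = −d_i1/d_o1 = -0.3908.
d_o2 = 100 − (41.03) = 58.97 cm.
Lens 2: 1/d_i2 = 1/(6.40) − 1/(58.97) = 0.1393, so d_i2 = 7.179 cm; m₂ = −d_i2/d_o2 = -0.1217.
m = m₁·m₂ = (-0.3908)(-0.1217) = +0.0476.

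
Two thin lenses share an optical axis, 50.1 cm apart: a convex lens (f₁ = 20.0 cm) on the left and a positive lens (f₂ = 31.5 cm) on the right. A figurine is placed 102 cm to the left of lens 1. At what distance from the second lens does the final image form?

127 cm

Lens 1: 1/d_i1 = 1/f₁ − 1/d_o1 = 1/(20.0) − 1/(102) = 0.04020, so d_i1 = 24.88 cm.
The intermediate image is 24.88 cm to the right of lens 1, which is 50.1 − (24.88) = 25.22 cm to the left of lens 2, so d_o2 = +25.22 cm.
Lens 2: 1/d_i2 = 1/f₂ − 1/d_o2 = 1/(31.5) − 1/(25.22) = -0.007905, so d_i2 = -127 cm.
The final image is virtual, 127 cm to the left of lens 2 (overall magnification ≈ -1.2).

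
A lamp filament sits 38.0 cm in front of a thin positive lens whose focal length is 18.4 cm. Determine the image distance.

Lens equation: 1/d_i = 1/f − 1/d_o = 1/(18.40) − 1/(38.0) = 0.05435 − 0.02632 = 0.02803, so d_i = 35.7 cm.
The image is real, inverted and reduced, on the far side of the lens.

35.7 cm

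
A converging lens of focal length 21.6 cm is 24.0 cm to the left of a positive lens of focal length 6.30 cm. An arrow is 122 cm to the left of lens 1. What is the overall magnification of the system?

Lens 1: 1/d_i1 = 1/(21.6) − 1/(122) = 0.03810, so d_i1 = 26.25 cm; m₁ = −d_i1/d_o1 = -0.2152.
d_o2 = 24.0 − (26.25) = -2.250 cm (virtual object).
Lens 2: 1/d_i2 = 1/(6.30) − 1/(-2.250) = 0.6032, so d_i2 = 1.658 cm; m₂ = −d_i2/d_o2 = +0.7368.
m = m₁·m₂ = (-0.2152)(+0.7368) = -0.159.

m = -0.159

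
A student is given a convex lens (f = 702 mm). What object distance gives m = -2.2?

m = −d_i/d_o ⇒ d_i = −m·d_o.
1/f = 1/d_o + 1/d_i = 1/d_o − 1/(m·d_o) = (1 − 1/m)/d_o, so d_o = f(1 − 1/m) = (702.0)(1 − 1/(-2.2)) = 1020 mm.

1020 mm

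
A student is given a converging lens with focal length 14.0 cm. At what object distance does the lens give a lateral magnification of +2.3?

7.91 cm

m = −d_i/d_o ⇒ d_i = −m·d_o.
1/f = 1/d_o + 1/d_i = 1/d_o − 1/(m·d_o) = (1 − 1/m)/d_o, so d_o = f(1 − 1/m) = (14.00)(1 − 1/(+2.3)) = 7.91 cm.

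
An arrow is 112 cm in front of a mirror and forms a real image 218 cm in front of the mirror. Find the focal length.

f = 74.0 cm (concave)

Real image ⇒ d_i = +218 cm.
1/f = 1/d_o + 1/d_i = 1/(112) + 1/(218) = 0.01352, so f = 74.0 cm.
Since f is positive, the mirror is concave.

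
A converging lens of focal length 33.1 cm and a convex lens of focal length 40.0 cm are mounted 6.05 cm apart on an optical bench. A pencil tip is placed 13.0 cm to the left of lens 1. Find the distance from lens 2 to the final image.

Lens 1: 1/d_i1 = 1/f₁ − 1/d_o1 = 1/(33.1) − 1/(13.0) = -0.04671, so d_i1 = -21.41 cm.
The intermediate image is 21.41 cm to the left of lens 1 (virtual), which is 6.05 − (-21.41) = 27.46 cm to the left of lens 2, so d_o2 = +27.46 cm.
Lens 2: 1/d_i2 = 1/f₂ − 1/d_o2 = 1/(40.0) − 1/(27.46) = -0.01142, so d_i2 = -87.6 cm.
The final image is virtual, 87.6 cm to the left of lens 2 (overall magnification ≈ 5.3).

87.6 cm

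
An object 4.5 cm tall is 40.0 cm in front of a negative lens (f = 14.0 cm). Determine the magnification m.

For a negative lens, f = -14.0 cm.
1/d_i = 1/f − 1/d_o = 1/(-14.00) − 1/(40.0) = -0.09643, so d_i = -10.37 cm.
m = −d_i/d_o = −(-10.37)/(40.0) = +0.259.
The image is virtual, upright and reduced, on the same side as the object.

m = +0.259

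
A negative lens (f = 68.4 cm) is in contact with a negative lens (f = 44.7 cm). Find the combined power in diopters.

P = -3.70 D

P₁ = 1/f₁ = 1/(-0.684 m) = -1.462 D; P₂ = 1/f₂ = 1/(-0.447 m) = -2.237 D.
For thin lenses in contact, P = P₁ + P₂ = (-1.462) + (-2.237) = -3.70 D.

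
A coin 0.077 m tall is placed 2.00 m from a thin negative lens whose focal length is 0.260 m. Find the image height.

0.00886 m

For a negative lens, f = -0.260 m.
1/d_i = 1/f − 1/d_o = 1/(-0.2600) − 1/(2.00) = -4.346, so d_i = -0.2301 m.
m = −d_i/d_o = +0.1150.
|h_i| = |m|·h_o = 0.1150 × 0.077 = 0.00886 m. The image is virtual, upright and reduced, on the same side as the object.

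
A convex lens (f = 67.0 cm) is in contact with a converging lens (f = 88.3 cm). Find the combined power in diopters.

P₁ = 1/f₁ = 1/(0.670 m) = +1.493 D; P₂ = 1/f₂ = 1/(0.883 m) = +1.133 D.
For thin lenses in contact, P = P₁ + P₂ = (+1.493) + (+1.133) = +2.63 D.

P = +2.63 D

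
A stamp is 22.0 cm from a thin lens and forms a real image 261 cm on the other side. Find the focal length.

f = 20.3 cm (converging)

Real image ⇒ d_i = +261 cm.
1/f = 1/d_o + 1/d_i = 1/(22.0) + 1/(261) = 0.04929, so f = 20.3 cm.
Since f is positive, the thin lens is converging.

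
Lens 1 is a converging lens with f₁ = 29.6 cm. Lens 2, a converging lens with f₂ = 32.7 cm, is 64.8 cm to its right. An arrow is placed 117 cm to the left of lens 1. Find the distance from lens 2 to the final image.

Lens 1: 1/d_i1 = 1/f₁ − 1/d_o1 = 1/(29.6) − 1/(117) = 0.02524, so d_i1 = 39.62 cm.
The intermediate image is 39.62 cm to the right of lens 1, which is 64.8 − (39.62) = 25.18 cm to the left of lens 2, so d_o2 = +25.18 cm.
Lens 2: 1/d_i2 = 1/f₂ − 1/d_o2 = 1/(32.7) − 1/(25.18) = -0.009133, so d_i2 = -109 cm.
The final image is virtual, 109 cm to the left of lens 2 (overall magnification ≈ -1.5).

109 cm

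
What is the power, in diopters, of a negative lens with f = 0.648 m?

P = -1.54 D

For a negative lens, f = −0.648 m.
P = 1/f = 1/(-0.648 m) = -1.54 D.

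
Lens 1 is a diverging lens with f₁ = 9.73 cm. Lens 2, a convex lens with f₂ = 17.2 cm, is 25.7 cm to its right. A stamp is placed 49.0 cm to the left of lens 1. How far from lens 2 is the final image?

35.0 cm

Lens 1 is diverging, so f₁ = −9.73 cm.
Lens 1: 1/d_i1 = 1/f₁ − 1/d_o1 = 1/(-9.73) − 1/(49.0) = -0.1232, so d_i1 = -8.118 cm.
The intermediate image is 8.118 cm to the left of lens 1 (virtual), which is 25.7 − (-8.118) = 33.82 cm to the left of lens 2, so d_o2 = +33.82 cm.
Lens 2: 1/d_i2 = 1/f₂ − 1/d_o2 = 1/(17.2) − 1/(33.82) = 0.02857, so d_i2 = 35.0 cm.
The final image is real, 35.0 cm to the right of lens 2 (overall magnification ≈ -0.17).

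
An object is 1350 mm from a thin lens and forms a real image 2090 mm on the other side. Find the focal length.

Real image ⇒ d_i = +2090 mm.
1/f = 1/d_o + 1/d_i = 1/(1350) + 1/(2090) = 0.001219, so f = 820 mm.
Since f is positive, the thin lens is converging.

f = 820 mm (converging)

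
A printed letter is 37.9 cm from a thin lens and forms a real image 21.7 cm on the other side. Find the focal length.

f = 13.8 cm (converging)

Real image ⇒ d_i = +21.7 cm.
1/f = 1/d_o + 1/d_i = 1/(37.9) + 1/(21.7) = 0.07247, so f = 13.8 cm.
Since f is positive, the thin lens is converging.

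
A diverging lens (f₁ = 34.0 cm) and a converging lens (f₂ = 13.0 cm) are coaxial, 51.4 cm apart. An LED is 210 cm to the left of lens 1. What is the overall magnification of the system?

m = -0.0268

f₁ = −34.0 cm (diverging).
Lens 1: 1/d_i1 = 1/(-34.0) − 1/(210) = -0.03417, so d_i1 = -29.26 cm; m₁ = −d_i1/d_o1 = +0.1393.
d_o2 = 51.4 − (-29.26) = 80.66 cm.
Lens 2: 1/d_i2 = 1/(13.0) − 1/(80.66) = 0.06453, so d_i2 = 15.50 cm; m₂ = −d_i2/d_o2 = -0.1921.
m = m₁·m₂ = (+0.1393)(-0.1921) = -0.0268.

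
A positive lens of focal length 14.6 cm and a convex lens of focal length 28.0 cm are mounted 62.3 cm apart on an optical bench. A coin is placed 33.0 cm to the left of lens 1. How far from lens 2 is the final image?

125 cm

Lens 1: 1/d_i1 = 1/f₁ − 1/d_o1 = 1/(14.6) − 1/(33.0) = 0.03819, so d_i1 = 26.18 cm.
The intermediate image is 26.18 cm to the right of lens 1, which is 62.3 − (26.18) = 36.12 cm to the left of lens 2, so d_o2 = +36.12 cm.
Lens 2: 1/d_i2 = 1/f₂ − 1/d_o2 = 1/(28.0) − 1/(36.12) = 0.008029, so d_i2 = 125 cm.
The final image is real, 125 cm to the right of lens 2 (overall magnification ≈ 2.7).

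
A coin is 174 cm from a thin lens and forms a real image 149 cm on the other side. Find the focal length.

Real image ⇒ d_i = +149 cm.
1/f = 1/d_o + 1/d_i = 1/(174) + 1/(149) = 0.01246, so f = 80.3 cm.
Since f is positive, the thin lens is converging.

f = 80.3 cm (converging)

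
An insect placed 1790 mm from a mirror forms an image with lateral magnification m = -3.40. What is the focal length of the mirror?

f = 1380 mm (concave)

m = −d_i/d_o ⇒ d_i = −m·d_o = −(-3.40)·(1790) = 6086 mm.
1/f = 1/d_o + 1/d_i = 1/(1790) + 1/(6086) = 0.0007230, so f = 1380 mm.
Since f is positive, the mirror is concave.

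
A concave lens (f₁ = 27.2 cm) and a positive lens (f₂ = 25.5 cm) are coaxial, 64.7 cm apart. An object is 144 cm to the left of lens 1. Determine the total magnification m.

f₁ = −27.2 cm (diverging).
Lens 1: 1/d_i1 = 1/(-27.2) − 1/(144) = -0.04371, so d_i1 = -22.88 cm; m₁ = −d_i1/d_o1 = +0.1589.
d_o2 = 64.7 − (-22.88) = 87.58 cm.
Lens 2: 1/d_i2 = 1/(25.5) − 1/(87.58) = 0.02780, so d_i2 = 35.97 cm; m₂ = −d_i2/d_o2 = -0.4108.
m = m₁·m₂ = (+0.1589)(-0.4108) = -0.0653.

m = -0.0653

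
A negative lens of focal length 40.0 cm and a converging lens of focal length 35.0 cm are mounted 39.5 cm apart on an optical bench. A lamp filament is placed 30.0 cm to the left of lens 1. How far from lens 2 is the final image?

91.6 cm

Lens 1 is diverging, so f₁ = −40.0 cm.
Lens 1: 1/d_i1 = 1/f₁ − 1/d_o1 = 1/(-40.0) − 1/(30.0) = -0.05833, so d_i1 = -17.14 cm.
The intermediate image is 17.14 cm to the left of lens 1 (virtual), which is 39.5 − (-17.14) = 56.64 cm to the left of lens 2, so d_o2 = +56.64 cm.
Lens 2: 1/d_i2 = 1/f₂ − 1/d_o2 = 1/(35.0) − 1/(56.64) = 0.01092, so d_i2 = 91.6 cm.
The final image is real, 91.6 cm to the right of lens 2 (overall magnification ≈ -0.92).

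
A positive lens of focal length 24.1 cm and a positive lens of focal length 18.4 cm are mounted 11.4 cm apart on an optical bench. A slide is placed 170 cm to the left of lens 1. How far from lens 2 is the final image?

8.75 cm

Lens 1: 1/d_i1 = 1/f₁ − 1/d_o1 = 1/(24.1) − 1/(170) = 0.03561, so d_i1 = 28.08 cm.
The intermediate image is 28.08 cm to the right of lens 1, which lies 16.68 cm to the right of lens 2 — a virtual object — so d_o2 = −16.68 cm.
Lens 2: 1/d_i2 = 1/f₂ − 1/d_o2 = 1/(18.4) − 1/(-16.68) = 0.1143, so d_i2 = 8.75 cm.
The final image is real, 8.75 cm to the right of lens 2 (overall magnification ≈ -0.087).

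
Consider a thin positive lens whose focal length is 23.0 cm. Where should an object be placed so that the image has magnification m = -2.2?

33.5 cm

m = −d_i/d_o ⇒ d_i = −m·d_o.
1/f = 1/d_o + 1/d_i = 1/d_o − 1/(m·d_o) = (1 − 1/m)/d_o, so d_o = f(1 − 1/m) = (23.00)(1 − 1/(-2.2)) = 33.5 cm.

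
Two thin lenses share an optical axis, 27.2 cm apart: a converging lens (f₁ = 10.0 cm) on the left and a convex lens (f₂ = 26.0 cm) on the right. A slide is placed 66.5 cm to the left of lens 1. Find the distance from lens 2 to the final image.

Lens 1: 1/d_i1 = 1/f₁ − 1/d_o1 = 1/(10.0) − 1/(66.5) = 0.08496, so d_i1 = 11.77 cm.
The intermediate image is 11.77 cm to the right of lens 1, which is 27.2 − (11.77) = 15.43 cm to the left of lens 2, so d_o2 = +15.43 cm.
Lens 2: 1/d_i2 = 1/f₂ − 1/d_o2 = 1/(26.0) − 1/(15.43) = -0.02635, so d_i2 = -38.0 cm.
The final image is virtual, 38.0 cm to the left of lens 2 (overall magnification ≈ -0.44).

38.0 cm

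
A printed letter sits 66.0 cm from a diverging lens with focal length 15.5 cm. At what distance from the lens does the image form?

12.6 cm

For a diverging lens, f = -15.5 cm.
Thin-lens equation: 1/v = 1/f − 1/u = 1/(-15.50) − 1/(66.0) = -0.06452 − 0.01515 = -0.07967, so v = -12.6 cm.
The image is virtual, upright and reduced, on the same side as the object.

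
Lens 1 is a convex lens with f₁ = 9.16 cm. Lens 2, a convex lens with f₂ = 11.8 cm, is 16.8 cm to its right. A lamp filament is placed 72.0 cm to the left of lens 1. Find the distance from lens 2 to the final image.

Lens 1: 1/d_i1 = 1/f₁ − 1/d_o1 = 1/(9.16) − 1/(72.0) = 0.09528, so d_i1 = 10.50 cm.
The intermediate image is 10.50 cm to the right of lens 1, which is 16.8 − (10.50) = 6.300 cm to the left of lens 2, so d_o2 = +6.300 cm.
Lens 2: 1/d_i2 = 1/f₂ − 1/d_o2 = 1/(11.8) − 1/(6.300) = -0.07398, so d_i2 = -13.5 cm.
The final image is virtual, 13.5 cm to the left of lens 2 (overall magnification ≈ -0.31).

13.5 cm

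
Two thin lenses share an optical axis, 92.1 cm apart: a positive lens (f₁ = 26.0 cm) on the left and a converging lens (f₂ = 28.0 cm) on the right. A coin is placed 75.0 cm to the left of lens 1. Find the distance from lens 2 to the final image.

60.3 cm

Lens 1: 1/d_i1 = 1/f₁ − 1/d_o1 = 1/(26.0) − 1/(75.0) = 0.02513, so d_i1 = 39.80 cm.
The intermediate image is 39.80 cm to the right of lens 1, which is 92.1 − (39.80) = 52.30 cm to the left of lens 2, so d_o2 = +52.30 cm.
Lens 2: 1/d_i2 = 1/f₂ − 1/d_o2 = 1/(28.0) − 1/(52.30) = 0.01659, so d_i2 = 60.3 cm.
The final image is real, 60.3 cm to the right of lens 2 (overall magnification ≈ 0.61).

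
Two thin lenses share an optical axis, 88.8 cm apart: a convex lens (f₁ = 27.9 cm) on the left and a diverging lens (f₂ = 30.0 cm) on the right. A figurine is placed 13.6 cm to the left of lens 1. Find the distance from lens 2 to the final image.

Lens 1: 1/d_i1 = 1/f₁ − 1/d_o1 = 1/(27.9) − 1/(13.6) = -0.03769, so d_i1 = -26.53 cm.
The intermediate image is 26.53 cm to the left of lens 1 (virtual), which is 88.8 − (-26.53) = 115.3 cm to the left of lens 2, so d_o2 = +115.3 cm.
Lens 2 is diverging, so f₂ = −30.0 cm.
Lens 2: 1/d_i2 = 1/f₂ − 1/d_o2 = 1/(-30.0) − 1/(115.3) = -0.04201, so d_i2 = -23.8 cm.
The final image is virtual, 23.8 cm to the left of lens 2 (overall magnification ≈ 0.40).

23.8 cm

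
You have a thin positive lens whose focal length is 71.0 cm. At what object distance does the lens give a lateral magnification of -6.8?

81.4 cm

m = −d_i/d_o ⇒ d_i = −m·d_o.
1/f = 1/d_o + 1/d_i = 1/d_o − 1/(m·d_o) = (1 − 1/m)/d_o, so d_o = f(1 − 1/m) = (71.00)(1 − 1/(-6.8)) = 81.4 cm.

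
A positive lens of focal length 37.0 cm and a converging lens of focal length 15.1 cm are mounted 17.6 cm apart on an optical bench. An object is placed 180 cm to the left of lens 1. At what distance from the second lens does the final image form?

9.93 cm

Lens 1: 1/d_i1 = 1/f₁ − 1/d_o1 = 1/(37.0) − 1/(180) = 0.02147, so d_i1 = 46.57 cm.
The intermediate image is 46.57 cm to the right of lens 1, which lies 28.97 cm to the right of lens 2 — a virtual object — so d_o2 = −28.97 cm.
Lens 2: 1/d_i2 = 1/f₂ − 1/d_o2 = 1/(15.1) − 1/(-28.97) = 0.1007, so d_i2 = 9.93 cm.
The final image is real, 9.93 cm to the right of lens 2 (overall magnification ≈ -0.089).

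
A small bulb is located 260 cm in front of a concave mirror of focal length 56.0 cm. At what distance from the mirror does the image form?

71.4 cm

Mirror equation: 1/d_i = 1/f − 1/d_o = 1/(56.00) − 1/(260) = 0.01786 − 0.003846 = 0.01401, so d_i = 71.4 cm.
The image is real, inverted and reduced, in front of the mirror.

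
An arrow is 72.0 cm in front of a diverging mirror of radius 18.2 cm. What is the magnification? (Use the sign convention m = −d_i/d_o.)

f = R/2 = 18.2/2 = 9.100 cm; for a diverging mirror, f = -9.100 cm.
1/d_i = 1/f − 1/d_o = 1/(-9.100) − 1/(72.0) = -0.1238, so d_i = -8.079 cm.
m = −d_i/d_o = −(-8.079)/(72.0) = +0.112.
The image is virtual, upright and reduced, behind the mirror.

m = +0.112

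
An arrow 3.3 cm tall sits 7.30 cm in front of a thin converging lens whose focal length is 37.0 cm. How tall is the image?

4.11 cm

1/d_i = 1/f − 1/d_o = 1/(37.00) − 1/(7.30) = -0.1100, so d_i = -9.094 cm.
m = −d_i/d_o = +1.246.
|h_i| = |m|·h_o = 1.246 × 3.3 = 4.11 cm. The image is virtual, upright and enlarged, on the same side as the object.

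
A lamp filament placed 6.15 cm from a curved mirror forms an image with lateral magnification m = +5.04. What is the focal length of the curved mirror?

m = −d_i/d_o ⇒ d_i = −m·d_o = −(+5.04)·(6.15) = -31.00 cm.
1/f = 1/d_o + 1/d_i = 1/(6.15) + 1/(-31.00) = 0.1303, so f = 7.67 cm.
Since f is positive, the curved mirror is concave.

f = 7.67 cm (concave)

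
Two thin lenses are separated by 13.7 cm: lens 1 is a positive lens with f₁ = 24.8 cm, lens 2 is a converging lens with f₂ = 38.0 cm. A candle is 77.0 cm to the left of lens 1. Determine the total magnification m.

Lens 1: 1/d_i1 = 1/(24.8) − 1/(77.0) = 0.02734, so d_i1 = 36.58 cm; m₁ = −d_i1/d_o1 = -0.4751.
d_o2 = 13.7 − (36.58) = -22.88 cm (virtual object).
Lens 2: 1/d_i2 = 1/(38.0) − 1/(-22.88) = 0.07002, so d_i2 = 14.28 cm; m₂ = −d_i2/d_o2 = +0.6242.
m = m₁·m₂ = (-0.4751)(+0.6242) = -0.297.

m = -0.297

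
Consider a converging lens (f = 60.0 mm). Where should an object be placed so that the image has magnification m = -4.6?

73.0 mm

m = −d_i/d_o ⇒ d_i = −m·d_o.
1/f = 1/d_o + 1/d_i = 1/d_o − 1/(m·d_o) = (1 − 1/m)/d_o, so d_o = f(1 − 1/m) = (60.00)(1 − 1/(-4.6)) = 73.0 mm.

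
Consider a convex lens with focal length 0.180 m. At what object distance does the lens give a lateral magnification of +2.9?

m = −d_i/d_o ⇒ d_i = −m·d_o.
1/f = 1/d_o + 1/d_i = 1/d_o − 1/(m·d_o) = (1 − 1/m)/d_o, so d_o = f(1 − 1/m) = (0.1800)(1 − 1/(+2.9)) = 0.118 m.

0.118 m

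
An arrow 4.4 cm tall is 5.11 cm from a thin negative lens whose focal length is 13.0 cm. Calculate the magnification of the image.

m = +0.718

For a negative lens, f = -13.0 cm.
1/d_i = 1/f − 1/d_o = 1/(-13.00) − 1/(5.11) = -0.2726, so d_i = -3.668 cm.
m = −d_i/d_o = −(-3.668)/(5.11) = +0.718.
The image is virtual, upright and reduced, on the same side as the object.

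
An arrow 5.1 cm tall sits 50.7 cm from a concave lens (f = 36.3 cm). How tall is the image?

For a concave lens, f = -36.3 cm.
1/d_i = 1/f − 1/d_o = 1/(-36.30) − 1/(50.7) = -0.04727, so d_i = -21.15 cm.
m = −d_i/d_o = +0.4172.
|h_i| = |m|·h_o = 0.4172 × 5.1 = 2.13 cm. The image is virtual, upright and reduced, on the same side as the object.

2.13 cm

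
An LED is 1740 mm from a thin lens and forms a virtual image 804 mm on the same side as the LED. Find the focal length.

Virtual image ⇒ d_i = −804 mm.
1/f = 1/d_o + 1/d_i = 1/(1740) + 1/(-804) = -0.0006691, so f = -1490 mm.
Since f is negative, the thin lens is diverging.

f = -1490 mm (diverging)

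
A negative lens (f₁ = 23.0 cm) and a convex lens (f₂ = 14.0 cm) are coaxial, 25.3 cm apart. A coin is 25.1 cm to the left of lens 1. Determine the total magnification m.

f₁ = −23.0 cm (diverging).
Lens 1: 1/d_i1 = 1/(-23.0) − 1/(25.1) = -0.08332, so d_i1 = -12.00 cm; m₁ = −d_i1/d_o1 = +0.4781.
d_o2 = 25.3 − (-12.00) = 37.30 cm.
Lens 2: 1/d_i2 = 1/(14.0) − 1/(37.30) = 0.04462, so d_i2 = 22.41 cm; m₂ = −d_i2/d_o2 = -0.6009.
m = m₁·m₂ = (+0.4781)(-0.6009) = -0.287.

m = -0.287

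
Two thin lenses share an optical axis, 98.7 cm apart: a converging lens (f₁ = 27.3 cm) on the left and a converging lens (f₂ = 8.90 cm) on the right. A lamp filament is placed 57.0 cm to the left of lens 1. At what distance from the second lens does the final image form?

Lens 1: 1/d_i1 = 1/f₁ − 1/d_o1 = 1/(27.3) − 1/(57.0) = 0.01909, so d_i1 = 52.39 cm.
The intermediate image is 52.39 cm to the right of lens 1, which is 98.7 − (52.39) = 46.31 cm to the left of lens 2, so d_o2 = +46.31 cm.
Lens 2: 1/d_i2 = 1/f₂ − 1/d_o2 = 1/(8.90) − 1/(46.31) = 0.09077, so d_i2 = 11.0 cm.
The final image is real, 11.0 cm to the right of lens 2 (overall magnification ≈ 0.22).

11.0 cm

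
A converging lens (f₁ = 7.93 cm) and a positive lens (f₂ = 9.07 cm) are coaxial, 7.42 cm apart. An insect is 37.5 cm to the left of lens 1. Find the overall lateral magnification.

m = -0.208

Lens 1: 1/d_i1 = 1/(7.93) − 1/(37.5) = 0.09944, so d_i1 = 10.06 cm; m₁ = −d_i1/d_o1 = -0.2683.
d_o2 = 7.42 − (10.06) = -2.640 cm (virtual object).
Lens 2: 1/d_i2 = 1/(9.07) − 1/(-2.640) = 0.4890, so d_i2 = 2.045 cm; m₂ = −d_i2/d_o2 = +0.7746.
m = m₁·m₂ = (-0.2683)(+0.7746) = -0.208.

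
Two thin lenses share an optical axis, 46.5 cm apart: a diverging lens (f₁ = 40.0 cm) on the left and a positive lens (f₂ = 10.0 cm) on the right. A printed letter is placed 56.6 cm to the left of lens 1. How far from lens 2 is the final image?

11.7 cm

Lens 1 is diverging, so f₁ = −40.0 cm.
Lens 1: 1/d_i1 = 1/f₁ − 1/d_o1 = 1/(-40.0) − 1/(56.6) = -0.04267, so d_i1 = -23.44 cm.
The intermediate image is 23.44 cm to the left of lens 1 (virtual), which is 46.5 − (-23.44) = 69.94 cm to the left of lens 2, so d_o2 = +69.94 cm.
Lens 2: 1/d_i2 = 1/f₂ − 1/d_o2 = 1/(10.0) − 1/(69.94) = 0.08570, so d_i2 = 11.7 cm.
The final image is real, 11.7 cm to the right of lens 2 (overall magnification ≈ -0.069).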